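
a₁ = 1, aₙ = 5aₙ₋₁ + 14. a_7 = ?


Computing step by step:
a_1 = 1
a_2 = 19
a_3 = 109
a_4 = 559
a_5 = 2809
a_6 = 14059
a_7 = 70309


a_7 = 70309


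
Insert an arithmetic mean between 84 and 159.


AM = (84 + 159)/2 = 243/2 = 121.5

AM = 121.5


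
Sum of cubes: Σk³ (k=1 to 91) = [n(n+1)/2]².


n(n+1)/2 = 91×92/2 = 4186
Σk³ = 4186² = 17522596

Σk³ = 17522596


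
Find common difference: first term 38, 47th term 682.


d = (aₙ - a₁)/(n-1)
= (682 - 38)/(47-1)
= 644/46 = 14

d = 14


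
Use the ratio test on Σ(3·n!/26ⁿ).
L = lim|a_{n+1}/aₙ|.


aₙ = 3·n!/26^n
a_{n+1}/aₙ = (n+1)!/26^(n+1) × 26^n/n!  (constant 3 cancels)
= (n+1)/26
L = lim(n→∞) (n+1)/26 = ∞
L > 1 → series DIVERGES

Diverges (ratio test: L = ∞ > 1)


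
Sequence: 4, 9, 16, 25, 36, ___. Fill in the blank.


Pattern: perfect squares: n²
Terms: 4, 9, 16, 25, 36
Next term = 49

Next term = 49


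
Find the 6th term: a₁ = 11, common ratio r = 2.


aₙ = a₁·r^(n-1)
= 11×2^5
= 11×32
= 352

a_6 = 352


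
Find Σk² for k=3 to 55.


Σₖ₌3^55 k² = Σₖ₌₁^55 k² − Σₖ₌₁^2 k²
= 55·56·111/6 − 2·3·5/6
= 56980 − 5 = 56975

Σk² = 56975


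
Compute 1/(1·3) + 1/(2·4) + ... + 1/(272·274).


1/(k(k+2)) = (1/2)·(1/k - 1/(k+2)) (partial fractions)
Telescoping: Σ = (1/2)·(1 + 1/2 - 1/273 - 1/274) = 27914/37401

Sum = 27914/37401


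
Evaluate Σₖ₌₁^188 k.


n(n+1)/2 = 188×189/2 = 35532/2 = 17766

Σk = 17766


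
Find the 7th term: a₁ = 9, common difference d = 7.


aₙ = a₁ + (n-1)d
= 9 + (7-1)×7
= 9 + 42
= 51

a_7 = 51


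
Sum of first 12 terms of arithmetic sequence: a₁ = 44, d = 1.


aₙ = 44 + (12-1)×1 = 55
Sₙ = n(a₁+aₙ)/2 = 12×(44+55)/2
= 12×99/2 = 594

S_12 = 594


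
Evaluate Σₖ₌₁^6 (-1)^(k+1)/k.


S = 1 - 1/2 + 1/3 - 1/4 + 1/5 - 1/6
= 0.6167
(Full series converges to +ln(2) ≈ +0.6931)

S_6 = 0.6167


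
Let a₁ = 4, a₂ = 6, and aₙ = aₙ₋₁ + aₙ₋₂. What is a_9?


Computing iteratively: 4, 6, 10, 16, 26, 42, 68, 110, 178
a_9 = 178

a_9 = 178


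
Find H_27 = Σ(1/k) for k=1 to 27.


H_27 = 1/1 + 1/2 + 1/3 + ... + 1/27
= 312536252003/80313433200
≈ 3.8915

H_27 = 312536252003/80313433200 ≈ 3.8915


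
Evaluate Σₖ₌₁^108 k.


n(n+1)/2 = 108×109/2 = 11772/2 = 5886

Σk = 5886


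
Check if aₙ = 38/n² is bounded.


a₁ = 38, a₂ = 38/4, a₃ = 38/9, ...
0 < aₙ ≤ 38 for all n ≥ 1
The sequence IS bounded

Bounded (0 < aₙ ≤ 38)


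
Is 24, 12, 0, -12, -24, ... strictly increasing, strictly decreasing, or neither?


Differences: -12, -12, -12, -12
All differences < 0 → strictly DECREASING

Monotonically decreasing


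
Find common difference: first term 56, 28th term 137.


d = (aₙ - a₁)/(n-1)
= (137 - 56)/(28-1)
= 81/27 = 3

d = 3


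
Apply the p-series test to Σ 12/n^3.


p-series test: Σ c/n^p converges if p > 1, diverges if p ≤ 1 (constant c > 0 doesn't affect convergence).
p = 3
3 > 1 → CONVERGES

Converges (p = 3 > 1)


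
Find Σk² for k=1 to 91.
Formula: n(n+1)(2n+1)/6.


n = 91
n(n+1)(2n+1)/6 = 91×92×183/6
= 1532076/6 = 255346

Σk² = 255346


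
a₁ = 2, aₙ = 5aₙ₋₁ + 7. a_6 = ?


Computing step by step:
a_1 = 2
a_2 = 17
a_3 = 92
a_4 = 467
a_5 = 2342
a_6 = 11717


a_6 = 11717


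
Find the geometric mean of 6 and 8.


GM = √(6×8) = √48 = 6.9282

GM = 6.9282


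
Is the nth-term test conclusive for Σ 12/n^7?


lim(n→∞) 12/n^7 = 0
lim aₙ = 0 → nth-term test is INCONCLUSIVE
(Need other tests; this is actually a convergent p-series with p=7 > 1)

Inconclusive (lim aₙ = 0; need another test)


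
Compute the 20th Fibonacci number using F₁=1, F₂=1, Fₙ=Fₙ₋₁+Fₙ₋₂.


Fibonacci sequence: 1, 1, 2, 3, 5, 8, 13, 21, 34, 55, 89, ...
F(20) = 6765

F(20) = 6765


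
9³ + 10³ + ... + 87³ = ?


Σₖ₌9^87 k³ = [87·88/2]² − [8·9/2]²
= 14653584 − 1296 = 14652288

Σk³ = 14652288


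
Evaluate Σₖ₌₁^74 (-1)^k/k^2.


S = -1 + 1/4 - 1/9 + 1/16 - 1/25 + 1/36 - 1/49 + 1/64 ± ...
= -0.8224
(Full series converges to -π²/12 ≈ -0.8225)

S_74 = -0.8224


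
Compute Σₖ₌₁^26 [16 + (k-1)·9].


aₙ = 16 + (26-1)×9 = 241
Sₙ = n(a₁+aₙ)/2 = 26×(16+241)/2
= 26×257/2 = 3341

S_26 = 3341


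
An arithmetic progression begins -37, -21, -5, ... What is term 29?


aₙ = a₁ + (n-1)d
= -37 + (29-1)×16
= -37 + 448
= 411

a_29 = 411


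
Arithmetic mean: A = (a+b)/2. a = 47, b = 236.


AM = (47 + 236)/2 = 283/2 = 141.5

AM = 141.5


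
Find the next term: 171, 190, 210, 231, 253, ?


Pattern: triangular numbers: n(n+1)/2
Terms: 171, 190, 210, 231, 253
Next term = 276

Next term = 276


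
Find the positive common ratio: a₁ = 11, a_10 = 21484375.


r^(n-1) = aₙ/a₁
r^9 = 21484375/11 = 1953125
r = 1953125^(1/9)
= 5

r = 5


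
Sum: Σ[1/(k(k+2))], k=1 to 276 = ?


1/(k(k+2)) = (1/2)·(1/k - 1/(k+2)) (partial fractions)
Telescoping: Σ = (1/2)·(1 + 1/2 - 1/277 - 1/278) = 57477/77006

Sum = 57477/77006


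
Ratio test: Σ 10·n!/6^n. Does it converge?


aₙ = 10·n!/6^n
a_{n+1}/aₙ = (n+1)!/6^(n+1) × 6^n/n!  (constant 10 cancels)
= (n+1)/6
L = lim(n→∞) (n+1)/6 = ∞
L > 1 → series DIVERGES

Diverges (ratio test: L = ∞ > 1)


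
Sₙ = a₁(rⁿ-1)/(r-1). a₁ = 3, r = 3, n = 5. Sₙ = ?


Sₙ = 3×(3^5 - 1)/(3 - 1)
= 3×(243 - 1)/2
= 3×242/2
= 363

S_5 = 363


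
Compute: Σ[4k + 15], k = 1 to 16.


Σ(4k+15) = 4·Σk + 15·n
= 4·136 + 15·16
= 544 + 240 = 784

Σ = 784


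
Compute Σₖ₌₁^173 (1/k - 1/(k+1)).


Telescoping: adjacent terms cancel.
= 1/1 - 1/174
= 1 - 1/174 = 173/174

Sum = 173/174


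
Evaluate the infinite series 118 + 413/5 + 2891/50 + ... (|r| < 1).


S∞ = a₁/(1-r) = 118/(1 - 7/10)
= 118/(3/10)
= 1180/3

S∞ = 1180/3


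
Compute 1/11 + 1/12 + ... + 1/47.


Σₖ₌11^47 1/k = 1/11 + 1/12 + 1/13 + ... + 1/47
= 668063497598133037223/442720643463713815200
≈ 1.509

Sum = 668063497598133037223/442720643463713815200 ≈ 1.509


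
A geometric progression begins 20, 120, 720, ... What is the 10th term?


aₙ = a₁·r^(n-1)
= 20×6^9
= 20×10077696
= 201553920

a_10 = 201553920


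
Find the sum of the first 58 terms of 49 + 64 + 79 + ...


aₙ = 49 + (58-1)×15 = 904
Sₙ = n(a₁+aₙ)/2 = 58×(49+904)/2
= 58×953/2 = 27637

S_58 = 27637


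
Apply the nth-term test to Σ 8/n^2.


lim(n→∞) 8/n^2 = 0
lim aₙ = 0 → nth-term test is INCONCLUSIVE
(Need other tests; this is actually a convergent p-series with p=2 > 1)

Inconclusive (lim aₙ = 0; need another test)


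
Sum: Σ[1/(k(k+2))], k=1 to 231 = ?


1/(k(k+2)) = (1/2)·(1/k - 1/(k+2)) (partial fractions)
Telescoping: Σ = (1/2)·(1 + 1/2 - 1/232 - 1/233) = 80619/108112

Sum = 80619/108112


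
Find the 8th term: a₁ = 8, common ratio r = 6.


aₙ = a₁·r^(n-1)
= 8×6^7
= 8×279936
= 2239488

a_8 = 2239488


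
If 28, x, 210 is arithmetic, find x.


AM = (28 + 210)/2 = 238/2 = 119

AM = 119


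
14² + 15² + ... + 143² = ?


Σₖ₌14^143 k² = Σₖ₌₁^143 k² − Σₖ₌₁^13 k²
= 143·144·287/6 − 13·14·27/6
= 984984 − 819 = 984165

Σk² = 984165


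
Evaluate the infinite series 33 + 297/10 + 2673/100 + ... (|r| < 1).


S∞ = a₁/(1-r) = 33/(1 - 9/10)
= 33/(1/10)
= 330

S∞ = 330


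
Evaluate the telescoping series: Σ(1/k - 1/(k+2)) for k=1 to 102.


Telescoping with gap 2: two head and two tail terms survive.
= (1 + 1/2) - (1/103 + 1/104)
= 3/2 - 1/103 - 1/104 = 15861/10712

Sum = 15861/10712


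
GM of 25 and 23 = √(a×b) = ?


GM = √(25×23) = √575 = 23.9792

GM = 23.9792


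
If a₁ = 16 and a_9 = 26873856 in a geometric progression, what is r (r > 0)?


r^(n-1) = aₙ/a₁
r^8 = 26873856/16 = 1679616
r = 1679616^(1/8)
= ±6; taking r > 0 gives r = 6

r = 6


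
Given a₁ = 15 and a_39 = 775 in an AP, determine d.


d = (aₙ - a₁)/(n-1)
= (775 - 15)/(39-1)
= 760/38 = 20

d = 20


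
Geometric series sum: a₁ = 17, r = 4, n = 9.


Sₙ = 17×(4^9 - 1)/(4 - 1)
= 17×(262144 - 1)/3
= 17×262143/3
= 1485477

S_9 = 1485477


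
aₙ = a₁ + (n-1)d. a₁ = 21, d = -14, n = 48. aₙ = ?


aₙ = a₁ + (n-1)d
= 21 + (48-1)×-14
= 21 - 658
= -637

a_48 = -637


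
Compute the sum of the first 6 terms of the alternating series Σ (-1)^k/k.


S = -1 + 1/2 - 1/3 + 1/4 - 1/5 + 1/6
= -0.6167
(Full series converges to -ln(2) ≈ -0.6931)

S_6 = -0.6167


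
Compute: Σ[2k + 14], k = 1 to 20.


Σ(2k+14) = 2·Σk + 14·n
= 2·210 + 14·20
= 420 + 280 = 700

Σ = 700


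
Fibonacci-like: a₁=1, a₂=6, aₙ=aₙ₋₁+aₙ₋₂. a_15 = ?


Computing iteratively: 1, 6, 7, 13, 20, 33, 53, 86, 139, 225, 364, 589, ...
a_15 = 2495

a_15 = 2495


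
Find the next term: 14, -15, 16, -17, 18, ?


Pattern: alternating sign, magnitude arithmetic (d=1)
Terms: 14, -15, 16, -17, 18
Next term = -19

Next term = -19


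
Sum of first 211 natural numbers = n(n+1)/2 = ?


n(n+1)/2 = 211×212/2 = 44732/2 = 22366

Σk = 22366


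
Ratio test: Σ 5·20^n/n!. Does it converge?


aₙ = 5·20^n/n!
a_{n+1}/aₙ = 20^(n+1)/(n+1)! × n!/20^n  (constant 5 cancels)
= 20/(n+1)
L = lim(n→∞) 20/(n+1) = 0
L < 1 → series CONVERGES

Converges (ratio test: L = 0 < 1)


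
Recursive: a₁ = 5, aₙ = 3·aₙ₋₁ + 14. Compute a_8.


Computing step by step:
a_1 = 5
a_2 = 29
a_3 = 101
a_4 = 317
a_5 = 965
a_6 = 2909
a_7 = 8741
a_8 = 26237


a_8 = 26237


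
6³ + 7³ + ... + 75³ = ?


Σₖ₌6^75 k³ = [75·76/2]² − [5·6/2]²
= 8122500 − 225 = 8122275

Σk³ = 8122275


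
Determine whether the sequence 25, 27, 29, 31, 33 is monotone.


Differences: 2, 2, 2, 2
All differences > 0 → strictly INCREASING

Monotonically increasing


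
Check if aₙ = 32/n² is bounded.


a₁ = 32, a₂ = 32/4, a₃ = 32/9, ...
0 < aₙ ≤ 32 for all n ≥ 1
The sequence IS bounded

Bounded (0 < aₙ ≤ 32)


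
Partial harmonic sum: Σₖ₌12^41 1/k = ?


Σₖ₌12^41 1/k = 1/12 + 1/13 + 1/14 + ... + 1/41
= 40152353888049829/31294312819941600
≈ 1.2831

Sum = 40152353888049829/31294312819941600 ≈ 1.2831


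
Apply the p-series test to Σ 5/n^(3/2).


p-series test: Σ c/n^p converges if p > 1, diverges if p ≤ 1 (constant c > 0 doesn't affect convergence).
p = 3/2
3/2 > 1 → CONVERGES

Converges (p = 3/2 > 1)


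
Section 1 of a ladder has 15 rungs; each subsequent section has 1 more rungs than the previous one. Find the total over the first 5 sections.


aₙ = 15 + (5-1)×1 = 19
Sₙ = n(a₁+aₙ)/2 = 5×(15+19)/2
= 5×34/2 = 85

S_5 = 85


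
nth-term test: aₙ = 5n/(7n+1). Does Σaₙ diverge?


lim(n→∞) 5n/(7n+1) = 5/7 = 5/7  (divide numerator and denominator by n)
lim aₙ = 5/7 ≠ 0 → series DIVERGES

Diverges (lim aₙ = 5/7 ≠ 0)


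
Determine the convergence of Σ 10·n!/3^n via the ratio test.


aₙ = 10·n!/3^n
a_{n+1}/aₙ = (n+1)!/3^(n+1) × 3^n/n!  (constant 10 cancels)
= (n+1)/3
L = lim(n→∞) (n+1)/3 = ∞
L > 1 → series DIVERGES

Diverges (ratio test: L = ∞ > 1)


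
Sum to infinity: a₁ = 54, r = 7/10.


S∞ = a₁/(1-r) = 54/(1 - 7/10)
= 54/(3/10)
= 180

S∞ = 180


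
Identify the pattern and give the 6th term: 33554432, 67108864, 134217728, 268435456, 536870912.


Pattern: powers of 2: 2ⁿ
Terms: 33554432, 67108864, 134217728, 268435456, 536870912
Next term = 1073741824

Next term = 1073741824


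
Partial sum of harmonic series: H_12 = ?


H_12 = 1/1 + 1/2 + 1/3 + ... + 1/12
= 86021/27720
≈ 3.1032

H_12 = 86021/27720 ≈ 3.1032


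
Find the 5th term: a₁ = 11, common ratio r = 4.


aₙ = a₁·r^(n-1)
= 11×4^4
= 11×256
= 2816

a_5 = 2816


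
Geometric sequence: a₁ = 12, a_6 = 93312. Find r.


r^(n-1) = aₙ/a₁
r^5 = 93312/12 = 7776
r = 7776^(1/5)
= 6

r = 6


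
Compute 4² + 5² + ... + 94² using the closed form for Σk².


Σₖ₌4^94 k² = Σₖ₌₁^94 k² − Σₖ₌₁^3 k²
= 94·95·189/6 − 3·4·7/6
= 281295 − 14 = 281281

Σk² = 281281


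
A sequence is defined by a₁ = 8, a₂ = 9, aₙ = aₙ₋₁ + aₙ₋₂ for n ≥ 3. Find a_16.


Computing iteratively: 8, 9, 17, 26, 43, 69, 112, 181, 293, 474, 767, 1241, ...
a_16 = 8506

a_16 = 8506


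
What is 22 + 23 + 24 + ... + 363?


Σₖ₌22^363 k = Σₖ₌₁^363 k − Σₖ₌₁^21 k
= 363·364/2 − 21·22/2
= 66066 − 231 = 65835

Σk = 65835


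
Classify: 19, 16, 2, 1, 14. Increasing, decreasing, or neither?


Differences: -3, -14, -1, 13
Difference at position 4 is +13 (> 0) but position 1 is -3 (< 0) — sequence both rises and falls
→ NOT monotonic

Not monotonic


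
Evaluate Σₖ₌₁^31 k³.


n(n+1)/2 = 31×32/2 = 496
Σk³ = 496² = 246016

Σk³ = 246016


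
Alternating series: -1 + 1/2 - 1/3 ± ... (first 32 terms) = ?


S = -1 + 1/2 - 1/3 + 1/4 - 1/5 + 1/6 - 1/7 + 1/8 ± ...
= -0.6778
(Full series converges to -ln(2) ≈ -0.6931)

S_32 = -0.6778


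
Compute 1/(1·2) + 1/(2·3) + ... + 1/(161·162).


1/(k(k+1)) = 1/k - 1/(k+1) (partial fractions)
Telescoping: Σ = 1 - 1/162 = 161/162

Sum = 161/162


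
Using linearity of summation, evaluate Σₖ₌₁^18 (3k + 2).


Σ(3k+2) = 3·Σk + 2·n
= 3·171 + 2·18
= 513 + 36 = 549

Σ = 549


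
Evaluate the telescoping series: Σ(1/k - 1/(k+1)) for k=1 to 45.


Telescoping: adjacent terms cancel.
= 1/1 - 1/46
= 1 - 1/46 = 45/46

Sum = 45/46


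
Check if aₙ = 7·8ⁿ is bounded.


aₙ = 7·8ⁿ → as n→∞, aₙ→∞ (since base 8 > 1)
No finite upper bound exists
The sequence is UNBOUNDED

Unbounded (aₙ → ∞ as n → ∞)


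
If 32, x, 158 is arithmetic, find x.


AM = (32 + 158)/2 = 190/2 = 95

AM = 95


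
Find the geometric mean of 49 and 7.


GM = √(49×7) = √343 = 18.5203

GM = 18.5203


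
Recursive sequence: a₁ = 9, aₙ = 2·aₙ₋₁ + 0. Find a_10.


Computing step by step:
a_1 = 9
a_2 = 18
a_3 = 36
a_4 = 72
a_5 = 144
a_6 = 288
a_7 = 576
a_8 = 1152
a_9 = 2304
a_10 = 4608


a_10 = 4608


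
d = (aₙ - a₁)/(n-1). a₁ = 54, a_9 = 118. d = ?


d = (aₙ - a₁)/(n-1)
= (118 - 54)/(9-1)
= 64/8 = 8

d = 8


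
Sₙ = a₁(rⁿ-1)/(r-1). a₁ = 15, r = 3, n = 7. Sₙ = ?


Sₙ = 15×(3^7 - 1)/(3 - 1)
= 15×(2187 - 1)/2
= 15×2186/2
= 16395

S_7 = 16395


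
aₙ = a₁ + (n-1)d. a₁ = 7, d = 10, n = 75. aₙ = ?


aₙ = a₁ + (n-1)d
= 7 + (75-1)×10
= 7 + 740
= 747

a_75 = 747


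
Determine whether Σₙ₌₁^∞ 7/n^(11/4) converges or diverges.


p-series test: Σ c/n^p converges if p > 1, diverges if p ≤ 1 (constant c > 0 doesn't affect convergence).
p = 11/4
11/4 > 1 → CONVERGES

Converges (p = 11/4 > 1)


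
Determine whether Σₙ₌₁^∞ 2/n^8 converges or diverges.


p-series test: Σ c/n^p converges if p > 1, diverges if p ≤ 1 (constant c > 0 doesn't affect convergence).
p = 8
8 > 1 → CONVERGES

Converges (p = 8 > 1)


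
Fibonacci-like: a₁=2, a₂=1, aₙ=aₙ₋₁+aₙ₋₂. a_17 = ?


Computing iteratively: 2, 1, 3, 4, 7, 11, 18, 29, 47, 76, 123, 199, ...
a_17 = 2207

a_17 = 2207


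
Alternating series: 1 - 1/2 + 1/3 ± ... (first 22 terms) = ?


S = 1 - 1/2 + 1/3 - 1/4 + 1/5 - 1/6 + 1/7 - 1/8 ± ...
= 0.6709
(Full series converges to +ln(2) ≈ +0.6931)

S_22 = 0.6709


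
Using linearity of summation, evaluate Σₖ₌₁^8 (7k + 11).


Σ(7k+11) = 7·Σk + 11·n
= 7·36 + 11·8
= 252 + 88 = 340

Σ = 340


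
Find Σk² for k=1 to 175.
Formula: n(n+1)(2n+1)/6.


n = 175
n(n+1)(2n+1)/6 = 175×176×351/6
= 10810800/6 = 1801800

Σk² = 1801800


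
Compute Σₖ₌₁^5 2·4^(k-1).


Sₙ = 2×(4^5 - 1)/(4 - 1)
= 2×(1024 - 1)/3
= 2×1023/3
= 682

S_5 = 682


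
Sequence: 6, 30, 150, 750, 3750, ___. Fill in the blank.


Pattern: geometric (r=5)
Terms: 6, 30, 150, 750, 3750
Next term = 18750

Next term = 18750


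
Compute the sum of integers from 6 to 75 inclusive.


Σₖ₌6^75 k = Σₖ₌₁^75 k − Σₖ₌₁^5 k
= 75·76/2 − 5·6/2
= 2850 − 15 = 2835

Σk = 2835


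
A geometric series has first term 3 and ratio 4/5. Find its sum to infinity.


S∞ = a₁/(1-r) = 3/(1 - 4/5)
= 3/(1/5)
= 15

S∞ = 15


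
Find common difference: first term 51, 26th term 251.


d = (aₙ - a₁)/(n-1)
= (251 - 51)/(26-1)
= 200/25 = 8

d = 8


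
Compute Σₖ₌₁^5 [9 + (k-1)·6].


aₙ = 9 + (5-1)×6 = 33
Sₙ = n(a₁+aₙ)/2 = 5×(9+33)/2
= 5×42/2 = 105

S_5 = 105


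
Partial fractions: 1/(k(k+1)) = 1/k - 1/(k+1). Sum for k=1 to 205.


1/(k(k+1)) = 1/k - 1/(k+1) (partial fractions)
Telescoping: Σ = 1 - 1/206 = 205/206

Sum = 205/206


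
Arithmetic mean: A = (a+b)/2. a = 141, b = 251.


AM = (141 + 251)/2 = 392/2 = 196

AM = 196


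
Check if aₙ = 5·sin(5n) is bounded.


For all n, -1 ≤ sin(5n) ≤ 1, so -5 ≤ 5·sin(5n) ≤ 5
Lower bound: -5, Upper bound: 5
The sequence IS bounded

Bounded (-5 ≤ aₙ ≤ 5)


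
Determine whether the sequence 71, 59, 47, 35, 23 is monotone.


Differences: -12, -12, -12, -12
All differences < 0 → strictly DECREASING

Monotonically decreasing


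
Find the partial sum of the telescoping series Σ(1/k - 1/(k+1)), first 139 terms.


Telescoping: adjacent terms cancel.
= 1/1 - 1/140
= 1 - 1/140 = 139/140

Sum = 139/140


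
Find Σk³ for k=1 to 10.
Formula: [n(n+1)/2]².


n(n+1)/2 = 10×11/2 = 55
Σk³ = 55² = 3025

Σk³ = 3025


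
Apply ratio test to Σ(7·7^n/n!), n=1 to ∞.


aₙ = 7·7^n/n!
a_{n+1}/aₙ = 7^(n+1)/(n+1)! × n!/7^n  (constant 7 cancels)
= 7/(n+1)
L = lim(n→∞) 7/(n+1) = 0
L < 1 → series CONVERGES

Converges (ratio test: L = 0 < 1)


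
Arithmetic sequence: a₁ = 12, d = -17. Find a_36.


aₙ = a₁ + (n-1)d
= 12 + (36-1)×-17
= 12 - 595
= -583

a_36 = -583


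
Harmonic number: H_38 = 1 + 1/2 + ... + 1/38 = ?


H_38 = 1/1 + 1/2 + 1/3 + ... + 1/38
= 2053580969474233/485721041551200
≈ 4.2279

H_38 = 2053580969474233/485721041551200 ≈ 4.2279


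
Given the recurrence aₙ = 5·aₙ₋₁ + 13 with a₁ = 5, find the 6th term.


Computing step by step:
a_1 = 5
a_2 = 38
a_3 = 203
a_4 = 1028
a_5 = 5153
a_6 = 25778


a_6 = 25778


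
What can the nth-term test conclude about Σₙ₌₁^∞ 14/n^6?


lim(n→∞) 14/n^6 = 0
lim aₙ = 0 → nth-term test is INCONCLUSIVE
(Need other tests; this is actually a convergent p-series with p=6 > 1)

Inconclusive (lim aₙ = 0; need another test)


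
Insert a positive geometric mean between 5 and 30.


GM = √(5×30) = √150 = 12.2474

GM = 12.2474


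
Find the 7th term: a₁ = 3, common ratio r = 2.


aₙ = a₁·r^(n-1)
= 3×2^6
= 3×64
= 192

a_7 = 192


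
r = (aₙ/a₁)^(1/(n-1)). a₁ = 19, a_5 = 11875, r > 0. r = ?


r^(n-1) = aₙ/a₁
r^4 = 11875/19 = 625
r = 625^(1/4)
= ±5; taking r > 0 gives r = 5

r = 5


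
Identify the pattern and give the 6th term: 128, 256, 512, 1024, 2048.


Pattern: powers of 2: 2ⁿ
Terms: 128, 256, 512, 1024, 2048
Next term = 4096

Next term = 4096


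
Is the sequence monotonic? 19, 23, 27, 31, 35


Differences: 4, 4, 4, 4
All differences > 0 → strictly INCREASING

Monotonically increasing


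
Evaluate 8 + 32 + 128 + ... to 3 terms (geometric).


Sₙ = 8×(4^3 - 1)/(4 - 1)
= 8×(64 - 1)/3
= 8×63/3
= 168

S_3 = 168


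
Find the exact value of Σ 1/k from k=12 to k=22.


Σₖ₌12^22 1/k = 1/12 + 1/13 + 1/14 + ... + 1/22
= 156188887/232792560
≈ 0.6709

Sum = 156188887/232792560 ≈ 0.6709


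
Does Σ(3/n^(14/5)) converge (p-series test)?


p-series test: Σ c/n^p converges if p > 1, diverges if p ≤ 1 (constant c > 0 doesn't affect convergence).
p = 14/5
14/5 > 1 → CONVERGES

Converges (p = 14/5 > 1)


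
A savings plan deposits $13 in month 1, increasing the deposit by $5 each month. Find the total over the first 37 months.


aₙ = 13 + (37-1)×5 = 193
Sₙ = n(a₁+aₙ)/2 = 37×(13+193)/2
= 37×206/2 = 3811

S_37 = 3811


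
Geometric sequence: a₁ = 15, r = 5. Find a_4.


aₙ = a₁·r^(n-1)
= 15×5^3
= 15×125
= 1875

a_4 = 1875


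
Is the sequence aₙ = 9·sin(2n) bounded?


For all n, -1 ≤ sin(2n) ≤ 1, so -9 ≤ 9·sin(2n) ≤ 9
Lower bound: -9, Upper bound: 9
The sequence IS bounded

Bounded (-9 ≤ aₙ ≤ 9)


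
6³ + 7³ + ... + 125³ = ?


Σₖ₌6^125 k³ = [125·126/2]² − [5·6/2]²
= 62015625 − 225 = 62015400

Σk³ = 62015400


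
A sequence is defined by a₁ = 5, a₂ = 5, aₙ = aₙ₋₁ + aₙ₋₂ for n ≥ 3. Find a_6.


Computing iteratively: 5, 5, 10, 15, 25, 40
a_6 = 40

a_6 = 40


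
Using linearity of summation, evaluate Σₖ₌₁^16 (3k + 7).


Σ(3k+7) = 3·Σk + 7·n
= 3·136 + 7·16
= 408 + 112 = 520

Σ = 520


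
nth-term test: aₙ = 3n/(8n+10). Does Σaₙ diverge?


lim(n→∞) 3n/(8n+10) = 3/8 = 3/8  (divide numerator and denominator by n)
lim aₙ = 3/8 ≠ 0 → series DIVERGES

Diverges (lim aₙ = 3/8 ≠ 0)


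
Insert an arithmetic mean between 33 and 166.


AM = (33 + 166)/2 = 199/2 = 99.5

AM = 99.5


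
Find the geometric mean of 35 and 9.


GM = √(35×9) = √315 = 17.7482

GM = 17.7482


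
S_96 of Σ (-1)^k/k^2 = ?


S = -1 + 1/4 - 1/9 + 1/16 - 1/25 + 1/36 - 1/49 + 1/64 ± ...
= -0.8224
(Full series converges to -π²/12 ≈ -0.8225)

S_96 = -0.8224


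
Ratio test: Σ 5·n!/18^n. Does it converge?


aₙ = 5·n!/18^n
a_{n+1}/aₙ = (n+1)!/18^(n+1) × 18^n/n!  (constant 5 cancels)
= (n+1)/18
L = lim(n→∞) (n+1)/18 = ∞
L > 1 → series DIVERGES

Diverges (ratio test: L = ∞ > 1)


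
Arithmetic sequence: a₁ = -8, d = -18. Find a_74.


aₙ = a₁ + (n-1)d
= -8 + (74-1)×-18
= -8 - 1314
= -1322

a_74 = -1322


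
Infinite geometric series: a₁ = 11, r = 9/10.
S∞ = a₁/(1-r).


S∞ = a₁/(1-r) = 11/(1 - 9/10)
= 11/(1/10)
= 110

S∞ = 110


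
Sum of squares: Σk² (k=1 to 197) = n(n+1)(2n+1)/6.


n = 197
n(n+1)(2n+1)/6 = 197×198×395/6
= 15407370/6 = 2567895

Σk² = 2567895


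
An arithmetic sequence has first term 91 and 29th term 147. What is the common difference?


d = (aₙ - a₁)/(n-1)
= (147 - 91)/(29-1)
= 56/28 = 2

d = 2


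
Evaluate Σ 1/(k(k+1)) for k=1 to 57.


1/(k(k+1)) = 1/k - 1/(k+1) (partial fractions)
Telescoping: Σ = 1 - 1/58 = 57/58

Sum = 57/58


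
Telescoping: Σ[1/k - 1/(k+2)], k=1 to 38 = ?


Telescoping with gap 2: two head and two tail terms survive.
= (1 + 1/2) - (1/39 + 1/40)
= 3/2 - 1/39 - 1/40 = 2261/1560

Sum = 2261/1560


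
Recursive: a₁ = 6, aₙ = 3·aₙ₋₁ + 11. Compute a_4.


Computing step by step:
a_1 = 6
a_2 = 29
a_3 = 98
a_4 = 305


a_4 = 305


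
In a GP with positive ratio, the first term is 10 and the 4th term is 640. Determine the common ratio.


r^(n-1) = aₙ/a₁
r^3 = 640/10 = 64
r = 64^(1/3)
= 4

r = 4


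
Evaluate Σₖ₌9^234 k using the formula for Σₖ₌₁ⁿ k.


Σₖ₌9^234 k = Σₖ₌₁^234 k − Σₖ₌₁^8 k
= 234·235/2 − 8·9/2
= 27495 − 36 = 27459

Σk = 27459


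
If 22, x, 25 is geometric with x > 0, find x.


GM = √(22×25) = √550 = 23.4521

GM = 23.4521


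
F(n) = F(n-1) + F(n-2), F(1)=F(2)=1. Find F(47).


Fibonacci sequence: 1, 1, 2, 3, 5, 8, 13, 21, 34, 55, 89, ...
F(47) = 2971215073

F(47) = 2971215073


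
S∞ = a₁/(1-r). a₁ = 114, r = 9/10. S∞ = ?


S∞ = a₁/(1-r) = 114/(1 - 9/10)
= 114/(1/10)
= 1140

S∞ = 1140


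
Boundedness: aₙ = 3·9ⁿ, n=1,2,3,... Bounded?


aₙ = 3·9ⁿ → as n→∞, aₙ→∞ (since base 9 > 1)
No finite upper bound exists
The sequence is UNBOUNDED

Unbounded (aₙ → ∞ as n → ∞)


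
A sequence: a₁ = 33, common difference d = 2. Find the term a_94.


aₙ = a₁ + (n-1)d
= 33 + (94-1)×2
= 33 + 186
= 219

a_94 = 219


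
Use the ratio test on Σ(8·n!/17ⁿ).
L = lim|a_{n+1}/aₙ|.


aₙ = 8·n!/17^n
a_{n+1}/aₙ = (n+1)!/17^(n+1) × 17^n/n!  (constant 8 cancels)
= (n+1)/17
L = lim(n→∞) (n+1)/17 = ∞
L > 1 → series DIVERGES

Diverges (ratio test: L = ∞ > 1)


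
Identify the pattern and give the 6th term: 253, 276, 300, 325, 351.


Pattern: triangular numbers: n(n+1)/2
Terms: 253, 276, 300, 325, 351
Next term = 378

Next term = 378


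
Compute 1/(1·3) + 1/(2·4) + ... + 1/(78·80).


1/(k(k+2)) = (1/2)·(1/k - 1/(k+2)) (partial fractions)
Telescoping: Σ = (1/2)·(1 + 1/2 - 1/79 - 1/80) = 9321/12640

Sum = 9321/12640


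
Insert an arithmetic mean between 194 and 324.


AM = (194 + 324)/2 = 518/2 = 259

AM = 259


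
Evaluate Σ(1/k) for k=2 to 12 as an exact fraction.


Σₖ₌2^12 1/k = 1/2 + 1/3 + 1/4 + ... + 1/12
= 58301/27720
≈ 2.1032

Sum = 58301/27720 ≈ 2.1032


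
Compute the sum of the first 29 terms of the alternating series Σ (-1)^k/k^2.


S = -1 + 1/4 - 1/9 + 1/16 - 1/25 + 1/36 - 1/49 + 1/64 ± ...
= -0.823
(Full series converges to -π²/12 ≈ -0.8225)

S_29 = -0.823


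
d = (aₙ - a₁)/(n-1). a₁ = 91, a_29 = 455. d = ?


d = (aₙ - a₁)/(n-1)
= (455 - 91)/(29-1)
= 364/28 = 13

d = 13


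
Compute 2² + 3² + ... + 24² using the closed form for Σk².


Σₖ₌2^24 k² = Σₖ₌₁^24 k² − Σₖ₌₁^1 k²
= 24·25·49/6 − 1·2·3/6
= 4900 − 1 = 4899

Σk² = 4899


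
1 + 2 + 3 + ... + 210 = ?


n(n+1)/2 = 210×211/2 = 44310/2 = 22155

Σk = 22155


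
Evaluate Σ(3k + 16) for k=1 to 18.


Σ(3k+16) = 3·Σk + 16·n
= 3·171 + 16·18
= 513 + 288 = 801

Σ = 801


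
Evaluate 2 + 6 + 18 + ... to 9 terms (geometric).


Sₙ = 2×(3^9 - 1)/(3 - 1)
= 2×(19683 - 1)/2
= 2×19682/2
= 19682

S_9 = 19682


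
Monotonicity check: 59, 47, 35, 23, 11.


Differences: -12, -12, -12, -12
All differences < 0 → strictly DECREASING

Monotonically decreasing


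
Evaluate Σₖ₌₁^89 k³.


n(n+1)/2 = 89×90/2 = 4005
Σk³ = 4005² = 16040025

Σk³ = 16040025


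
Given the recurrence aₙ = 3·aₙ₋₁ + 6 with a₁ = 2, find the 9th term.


Computing step by step:
a_1 = 2
a_2 = 12
a_3 = 42
a_4 = 132
a_5 = 402
a_6 = 1212
a_7 = 3642
a_8 = 10932
a_9 = 32802


a_9 = 32802


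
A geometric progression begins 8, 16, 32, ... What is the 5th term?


aₙ = a₁·r^(n-1)
= 8×2^4
= 8×16
= 128

a_5 = 128


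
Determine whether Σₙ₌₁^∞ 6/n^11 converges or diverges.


p-series test: Σ c/n^p converges if p > 1, diverges if p ≤ 1 (constant c > 0 doesn't affect convergence).
p = 11
11 > 1 → CONVERGES

Converges (p = 11 > 1)


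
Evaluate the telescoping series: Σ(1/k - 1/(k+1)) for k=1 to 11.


Telescoping: adjacent terms cancel.
= 1/1 - 1/12
= 1 - 1/12 = 11/12

Sum = 11/12


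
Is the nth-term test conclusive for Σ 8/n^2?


lim(n→∞) 8/n^2 = 0
lim aₙ = 0 → nth-term test is INCONCLUSIVE
(Need other tests; this is actually a convergent p-series with p=2 > 1)

Inconclusive (lim aₙ = 0; need another test)


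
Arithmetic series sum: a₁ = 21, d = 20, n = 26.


aₙ = 21 + (26-1)×20 = 521
Sₙ = n(a₁+aₙ)/2 = 26×(21+521)/2
= 26×542/2 = 7046

S_26 = 7046


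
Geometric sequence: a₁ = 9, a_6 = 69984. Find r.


r^(n-1) = aₙ/a₁
r^5 = 69984/9 = 7776
r = 7776^(1/5)
= 6

r = 6


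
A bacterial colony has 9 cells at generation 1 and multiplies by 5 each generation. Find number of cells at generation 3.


aₙ = a₁·r^(n-1)
= 9×5^2
= 9×25
= 225

a_3 = 225


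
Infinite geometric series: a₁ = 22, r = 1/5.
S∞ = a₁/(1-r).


S∞ = a₁/(1-r) = 22/(1 - 1/5)
= 22/(4/5)
= 55/2

S∞ = 55/2


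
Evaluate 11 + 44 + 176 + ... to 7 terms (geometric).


Sₙ = 11×(4^7 - 1)/(4 - 1)
= 11×(16384 - 1)/3
= 11×16383/3
= 60071

S_7 = 60071


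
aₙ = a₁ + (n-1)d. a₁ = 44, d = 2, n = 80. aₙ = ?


aₙ = a₁ + (n-1)d
= 44 + (80-1)×2
= 44 + 158
= 202

a_80 = 202


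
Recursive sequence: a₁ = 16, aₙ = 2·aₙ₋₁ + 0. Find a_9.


Computing step by step:
a_1 = 16
a_2 = 32
a_3 = 64
a_4 = 128
a_5 = 256
a_6 = 512
a_7 = 1024
a_8 = 2048
a_9 = 4096


a_9 = 4096


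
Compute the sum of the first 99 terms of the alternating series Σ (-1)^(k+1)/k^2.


S = 1 - 1/4 + 1/9 - 1/16 + 1/25 - 1/36 + 1/49 - 1/64 ± ...
= 0.8225
(Full series converges to +π²/12 ≈ +0.8225)

S_99 = 0.8225


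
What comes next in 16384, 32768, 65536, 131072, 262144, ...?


Pattern: powers of 2: 2ⁿ
Terms: 16384, 32768, 65536, 131072, 262144
Next term = 524288

Next term = 524288


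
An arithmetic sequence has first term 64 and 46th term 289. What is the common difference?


d = (aₙ - a₁)/(n-1)
= (289 - 64)/(46-1)
= 225/45 = 5

d = 5


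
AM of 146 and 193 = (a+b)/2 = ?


AM = (146 + 193)/2 = 339/2 = 169.5

AM = 169.5


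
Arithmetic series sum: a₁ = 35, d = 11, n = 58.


aₙ = 35 + (58-1)×11 = 662
Sₙ = n(a₁+aₙ)/2 = 58×(35+662)/2
= 58×697/2 = 20213

S_58 = 20213


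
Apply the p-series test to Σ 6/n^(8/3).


p-series test: Σ c/n^p converges if p > 1, diverges if p ≤ 1 (constant c > 0 doesn't affect convergence).
p = 8/3
8/3 > 1 → CONVERGES

Converges (p = 8/3 > 1)


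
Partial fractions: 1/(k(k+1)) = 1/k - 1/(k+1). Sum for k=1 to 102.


1/(k(k+1)) = 1/k - 1/(k+1) (partial fractions)
Telescoping: Σ = 1 - 1/103 = 102/103

Sum = 102/103


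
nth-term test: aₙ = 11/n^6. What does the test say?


lim(n→∞) 11/n^6 = 0
lim aₙ = 0 → nth-term test is INCONCLUSIVE
(Need other tests; this is actually a convergent p-series with p=6 > 1)

Inconclusive (lim aₙ = 0; need another test)


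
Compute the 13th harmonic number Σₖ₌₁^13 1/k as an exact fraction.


H_13 = 1/1 + 1/2 + 1/3 + ... + 1/13
= 1145993/360360
≈ 3.1801

H_13 = 1145993/360360 ≈ 3.1801


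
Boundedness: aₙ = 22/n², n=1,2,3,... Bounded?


a₁ = 22, a₂ = 22/4, a₃ = 22/9, ...
0 < aₙ ≤ 22 for all n ≥ 1
The sequence IS bounded

Bounded (0 < aₙ ≤ 22)


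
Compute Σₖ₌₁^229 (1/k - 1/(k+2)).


Telescoping with gap 2: two head and two tail terms survive.
= (1 + 1/2) - (1/230 + 1/231)
= 3/2 - 1/230 - 1/231 = 39617/26565

Sum = 39617/26565


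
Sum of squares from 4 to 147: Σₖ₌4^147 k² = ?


Σₖ₌4^147 k² = Σₖ₌₁^147 k² − Σₖ₌₁^3 k²
= 147·148·295/6 − 3·4·7/6
= 1069670 − 14 = 1069656

Σk² = 1069656


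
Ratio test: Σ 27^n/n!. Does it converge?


aₙ = 27^n/n!
a_{n+1}/aₙ = 27^(n+1)/(n+1)! × n!/27^n
= 27/(n+1)
L = lim(n→∞) 27/(n+1) = 0
L < 1 → series CONVERGES

Converges (ratio test: L = 0 < 1)


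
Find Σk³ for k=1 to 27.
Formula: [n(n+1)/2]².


n(n+1)/2 = 27×28/2 = 378
Σk³ = 378² = 142884

Σk³ = 142884


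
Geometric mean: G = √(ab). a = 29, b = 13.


GM = √(29×13) = √377 = 19.4165

GM = 19.4165


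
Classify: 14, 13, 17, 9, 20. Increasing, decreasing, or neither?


Differences: -1, 4, -8, 11
Difference at position 2 is +4 (> 0) but position 1 is -1 (< 0) — sequence both rises and falls
→ NOT monotonic

Not monotonic


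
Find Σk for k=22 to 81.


Σₖ₌22^81 k = Σₖ₌₁^81 k − Σₖ₌₁^21 k
= 81·82/2 − 21·22/2
= 3321 − 231 = 3090

Σk = 3090


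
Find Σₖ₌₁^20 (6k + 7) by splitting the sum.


Σ(6k+7) = 6·Σk + 7·n
= 6·210 + 7·20
= 1260 + 140 = 1400

Σ = 1400


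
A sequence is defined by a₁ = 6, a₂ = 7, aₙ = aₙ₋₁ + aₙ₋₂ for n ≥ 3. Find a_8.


Computing iteratively: 6, 7, 13, 20, 33, 53, 86, 139
a_8 = 139

a_8 = 139


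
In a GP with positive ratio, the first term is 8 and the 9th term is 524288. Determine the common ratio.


r^(n-1) = aₙ/a₁
r^8 = 524288/8 = 65536
r = 65536^(1/8)
= ±4; taking r > 0 gives r = 4

r = 4


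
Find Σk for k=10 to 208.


Σₖ₌10^208 k = Σₖ₌₁^208 k − Σₖ₌₁^9 k
= 208·209/2 − 9·10/2
= 21736 − 45 = 21691

Σk = 21691


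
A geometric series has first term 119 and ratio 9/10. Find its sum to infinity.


S∞ = a₁/(1-r) = 119/(1 - 9/10)
= 119/(1/10)
= 1190

S∞ = 1190


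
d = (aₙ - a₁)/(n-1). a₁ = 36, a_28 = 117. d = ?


d = (aₙ - a₁)/(n-1)
= (117 - 36)/(28-1)
= 81/27 = 3

d = 3


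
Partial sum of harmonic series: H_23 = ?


H_23 = 1/1 + 1/2 + 1/3 + ... + 1/23
= 444316699/118982864
≈ 3.7343

H_23 = 444316699/118982864 ≈ 3.7343


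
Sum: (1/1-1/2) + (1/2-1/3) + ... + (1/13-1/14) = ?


Telescoping: adjacent terms cancel.
= 1/1 - 1/14
= 1 - 1/14 = 13/14

Sum = 13/14


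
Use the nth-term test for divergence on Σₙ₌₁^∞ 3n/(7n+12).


lim(n→∞) 3n/(7n+12) = 3/7 = 3/7  (divide numerator and denominator by n)
lim aₙ = 3/7 ≠ 0 → series DIVERGES

Diverges (lim aₙ = 3/7 ≠ 0)


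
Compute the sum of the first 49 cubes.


n(n+1)/2 = 49×50/2 = 1225
Σk³ = 1225² = 1500625

Σk³ = 1500625


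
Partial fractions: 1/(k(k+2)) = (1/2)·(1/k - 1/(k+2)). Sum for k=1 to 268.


1/(k(k+2)) = (1/2)·(1/k - 1/(k+2)) (partial fractions)
Telescoping: Σ = (1/2)·(1 + 1/2 - 1/269 - 1/270) = 54203/72630

Sum = 54203/72630


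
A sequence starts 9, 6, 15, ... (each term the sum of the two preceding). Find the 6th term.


Computing iteratively: 9, 6, 15, 21, 36, 57
a_6 = 57

a_6 = 57


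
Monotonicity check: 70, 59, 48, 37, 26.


Differences: -11, -11, -11, -11
All differences < 0 → strictly DECREASING

Monotonically decreasing


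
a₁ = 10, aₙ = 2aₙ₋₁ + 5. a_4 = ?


Computing step by step:
a_1 = 10
a_2 = 25
a_3 = 55
a_4 = 115


a_4 = 115


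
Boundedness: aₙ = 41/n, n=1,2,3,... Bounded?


a₁ = 41, a₂ = 41/2, a₃ = 41/3, ...
0 < aₙ ≤ 41 for all n ≥ 1
Lower bound: 0, Upper bound: 41
The sequence IS bounded

Bounded (0 < aₙ ≤ 41)


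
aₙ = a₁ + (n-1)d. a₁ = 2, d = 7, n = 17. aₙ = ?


aₙ = a₁ + (n-1)d
= 2 + (17-1)×7
= 2 + 112
= 114

a_17 = 114


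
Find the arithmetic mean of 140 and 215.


AM = (140 + 215)/2 = 355/2 = 177.5

AM = 177.5


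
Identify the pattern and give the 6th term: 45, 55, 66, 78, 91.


Pattern: triangular numbers: n(n+1)/2
Terms: 45, 55, 66, 78, 91
Next term = 105

Next term = 105


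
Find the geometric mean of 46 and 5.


GM = √(46×5) = √230 = 15.1658

GM = 15.1658


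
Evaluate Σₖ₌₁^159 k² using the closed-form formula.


n = 159
n(n+1)(2n+1)/6 = 159×160×319/6
= 8115360/6 = 1352560

Σk² = 1352560


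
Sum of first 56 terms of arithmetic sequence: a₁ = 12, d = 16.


aₙ = 12 + (56-1)×16 = 892
Sₙ = n(a₁+aₙ)/2 = 56×(12+892)/2
= 56×904/2 = 25312

S_56 = 25312


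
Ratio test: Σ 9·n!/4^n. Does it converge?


aₙ = 9·n!/4^n
a_{n+1}/aₙ = (n+1)!/4^(n+1) × 4^n/n!  (constant 9 cancels)
= (n+1)/4
L = lim(n→∞) (n+1)/4 = ∞
L > 1 → series DIVERGES

Diverges (ratio test: L = ∞ > 1)


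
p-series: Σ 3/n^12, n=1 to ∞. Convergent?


p-series test: Σ c/n^p converges if p > 1, diverges if p ≤ 1 (constant c > 0 doesn't affect convergence).
p = 12
12 > 1 → CONVERGES

Converges (p = 12 > 1)


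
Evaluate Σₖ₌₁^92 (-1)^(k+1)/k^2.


S = 1 - 1/4 + 1/9 - 1/16 + 1/25 - 1/36 + 1/49 - 1/64 ± ...
= 0.8224
(Full series converges to +π²/12 ≈ +0.8225)

S_92 = 0.8224


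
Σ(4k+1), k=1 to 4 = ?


Σ(4k+1) = 4·Σk + 1·n
= 4·10 + 1·4
= 40 + 4 = 44

Σ = 44


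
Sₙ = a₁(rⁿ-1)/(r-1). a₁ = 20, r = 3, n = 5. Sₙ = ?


Sₙ = 20×(3^5 - 1)/(3 - 1)
= 20×(243 - 1)/2
= 20×242/2
= 2420

S_5 = 2420


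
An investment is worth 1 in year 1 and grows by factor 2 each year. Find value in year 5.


aₙ = a₁·r^(n-1)
= 1×2^4
= 1×16
= 16

a_5 = 16


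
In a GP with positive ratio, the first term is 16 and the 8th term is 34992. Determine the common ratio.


r^(n-1) = aₙ/a₁
r^7 = 34992/16 = 2187
r = 2187^(1/7)
= 3

r = 3


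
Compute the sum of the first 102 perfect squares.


n = 102
n(n+1)(2n+1)/6 = 102×103×205/6
= 2153730/6 = 358955

Σk² = 358955


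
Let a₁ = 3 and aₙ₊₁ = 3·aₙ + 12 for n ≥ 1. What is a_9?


Computing step by step:
a_1 = 3
a_2 = 21
a_3 = 75
a_4 = 237
a_5 = 723
a_6 = 2181
a_7 = 6555
a_8 = 19677
a_9 = 59043


a_9 = 59043


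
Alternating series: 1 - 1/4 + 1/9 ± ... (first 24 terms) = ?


S = 1 - 1/4 + 1/9 - 1/16 + 1/25 - 1/36 + 1/49 - 1/64 ± ...
= 0.8216
(Full series converges to +π²/12 ≈ +0.8225)

S_24 = 0.8216


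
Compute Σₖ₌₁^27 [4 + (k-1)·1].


aₙ = 4 + (27-1)×1 = 30
Sₙ = n(a₁+aₙ)/2 = 27×(4+30)/2
= 27×34/2 = 459

S_27 = 459


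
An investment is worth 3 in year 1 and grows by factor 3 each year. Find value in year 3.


aₙ = a₁·r^(n-1)
= 3×3^2
= 3×9
= 27

a_3 = 27


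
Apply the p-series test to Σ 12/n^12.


p-series test: Σ c/n^p converges if p > 1, diverges if p ≤ 1 (constant c > 0 doesn't affect convergence).
p = 12
12 > 1 → CONVERGES

Converges (p = 12 > 1)


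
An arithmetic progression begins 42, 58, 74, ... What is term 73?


aₙ = a₁ + (n-1)d
= 42 + (73-1)×16
= 42 + 1152
= 1194

a_73 = 1194


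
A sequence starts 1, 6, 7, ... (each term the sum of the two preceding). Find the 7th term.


Computing iteratively: 1, 6, 7, 13, 20, 33, 53
a_7 = 53

a_7 = 53


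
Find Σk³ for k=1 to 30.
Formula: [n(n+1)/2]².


n(n+1)/2 = 30×31/2 = 465
Σk³ = 465² = 216225

Σk³ = 216225


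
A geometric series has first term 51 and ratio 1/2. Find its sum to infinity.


S∞ = a₁/(1-r) = 51/(1 - 1/2)
= 51/(1/2)
= 102

S∞ = 102


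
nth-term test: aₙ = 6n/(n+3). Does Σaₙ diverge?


lim(n→∞) 6n/(n+3) = 6/1 = 6  (divide numerator and denominator by n)
lim aₙ = 6 ≠ 0 → series DIVERGES

Diverges (lim aₙ = 6 ≠ 0)


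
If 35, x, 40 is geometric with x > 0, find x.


GM = √(35×40) = √1400 = 37.4166

GM = 37.4166


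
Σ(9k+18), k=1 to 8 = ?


Σ(9k+18) = 9·Σk + 18·n
= 9·36 + 18·8
= 324 + 144 = 468

Σ = 468


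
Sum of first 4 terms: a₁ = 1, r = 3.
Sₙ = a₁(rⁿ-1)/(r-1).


Sₙ = 1×(3^4 - 1)/(3 - 1)
= 1×(81 - 1)/2
= 1×80/2
= 40

S_4 = 40


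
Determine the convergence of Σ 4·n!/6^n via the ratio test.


aₙ = 4·n!/6^n
a_{n+1}/aₙ = (n+1)!/6^(n+1) × 6^n/n!  (constant 4 cancels)
= (n+1)/6
L = lim(n→∞) (n+1)/6 = ∞
L > 1 → series DIVERGES

Diverges (ratio test: L = ∞ > 1)


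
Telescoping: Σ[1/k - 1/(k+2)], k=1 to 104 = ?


Telescoping with gap 2: two head and two tail terms survive.
= (1 + 1/2) - (1/105 + 1/106)
= 3/2 - 1/105 - 1/106 = 8242/5565

Sum = 8242/5565


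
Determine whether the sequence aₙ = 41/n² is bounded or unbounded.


a₁ = 41, a₂ = 41/4, a₃ = 41/9, ...
0 < aₙ ≤ 41 for all n ≥ 1
The sequence IS bounded

Bounded (0 < aₙ ≤ 41)


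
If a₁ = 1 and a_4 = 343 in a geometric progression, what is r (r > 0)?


r^(n-1) = aₙ/a₁
r^3 = 343/1 = 343
r = 343^(1/3)
= 7

r = 7


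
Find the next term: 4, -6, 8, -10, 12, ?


Pattern: alternating sign, magnitude arithmetic (d=2)
Terms: 4, -6, 8, -10, 12
Next term = -14

Next term = -14


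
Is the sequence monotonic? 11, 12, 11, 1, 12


Differences: 1, -1, -10, 11
Difference at position 1 is +1 (> 0) but position 2 is -1 (< 0) — sequence both rises and falls
→ NOT monotonic

Not monotonic
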